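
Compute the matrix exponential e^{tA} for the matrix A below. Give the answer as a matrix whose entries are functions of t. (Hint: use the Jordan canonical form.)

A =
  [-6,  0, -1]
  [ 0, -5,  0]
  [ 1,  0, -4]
e^{tA} =
  [-t*exp(-5*t) + exp(-5*t), 0, -t*exp(-5*t)]
  [0, exp(-5*t), 0]
  [t*exp(-5*t), 0, t*exp(-5*t) + exp(-5*t)]

Strategy: write A = P · J · P⁻¹ where J is a Jordan canonical form, so e^{tA} = P · e^{tJ} · P⁻¹, and e^{tJ} can be computed block-by-block.

A has Jordan form
J =
  [-5,  1,  0]
  [ 0, -5,  0]
  [ 0,  0, -5]
(up to reordering of blocks).

Per-block formulas:
  For a 1×1 block at λ = -5: exp(t · [-5]) = [e^(-5t)].
  For a 2×2 Jordan block J_2(-5): exp(t · J_2(-5)) = e^(-5t)·(I + t·N), where N is the 2×2 nilpotent shift.

After assembling e^{tJ} and conjugating by P, we get:

e^{tA} =
  [-t*exp(-5*t) + exp(-5*t), 0, -t*exp(-5*t)]
  [0, exp(-5*t), 0]
  [t*exp(-5*t), 0, t*exp(-5*t) + exp(-5*t)]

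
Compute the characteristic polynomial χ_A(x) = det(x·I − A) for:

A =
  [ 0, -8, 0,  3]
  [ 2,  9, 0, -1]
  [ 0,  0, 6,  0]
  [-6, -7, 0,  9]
x^4 - 24*x^3 + 216*x^2 - 864*x + 1296

Expanding det(x·I − A) (e.g. by cofactor expansion or by noting that A is similar to its Jordan form J, which has the same characteristic polynomial as A) gives
  χ_A(x) = x^4 - 24*x^3 + 216*x^2 - 864*x + 1296
which factors as (x - 6)^4. The eigenvalues (with algebraic multiplicities) are λ = 6 with multiplicity 4.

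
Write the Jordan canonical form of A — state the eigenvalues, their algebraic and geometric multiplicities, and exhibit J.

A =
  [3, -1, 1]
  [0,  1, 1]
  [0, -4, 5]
J_3(3)

The characteristic polynomial is
  det(x·I − A) = x^3 - 9*x^2 + 27*x - 27 = (x - 3)^3

Eigenvalues and multiplicities (the geometric multiplicity of λ is n − rank(A − λI), which equals the number of Jordan blocks for λ):
  λ = 3: algebraic multiplicity = 3, geometric multiplicity = 1

Determining the block sizes for each eigenvalue:
  λ = 3: one block (gm = 1), so the single block has size am = 3 → block sizes [3]

Assembling the blocks gives a Jordan form
J =
  [3, 1, 0]
  [0, 3, 1]
  [0, 0, 3]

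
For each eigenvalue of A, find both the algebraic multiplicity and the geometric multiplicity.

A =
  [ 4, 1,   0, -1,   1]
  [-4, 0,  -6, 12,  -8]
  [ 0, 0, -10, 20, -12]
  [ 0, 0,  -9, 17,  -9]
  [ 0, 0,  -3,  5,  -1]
λ = 2: alg = 5, geom = 3

Step 1 — factor the characteristic polynomial to read off the algebraic multiplicities:
  χ_A(x) = (x - 2)^5

Step 2 — compute geometric multiplicities via the rank-nullity identity g(λ) = n − rank(A − λI):
  rank(A − (2)·I) = 2, so dim ker(A − (2)·I) = n − 2 = 3

Summary:
  λ = 2: algebraic multiplicity = 5, geometric multiplicity = 3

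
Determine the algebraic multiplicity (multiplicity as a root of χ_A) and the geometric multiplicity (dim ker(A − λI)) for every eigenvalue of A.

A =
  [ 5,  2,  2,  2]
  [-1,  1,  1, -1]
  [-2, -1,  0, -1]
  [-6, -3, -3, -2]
λ = 1: alg = 4, geom = 2

Step 1 — factor the characteristic polynomial to read off the algebraic multiplicities:
  χ_A(x) = (x - 1)^4

Step 2 — compute geometric multiplicities via the rank-nullity identity g(λ) = n − rank(A − λI):
  rank(A − (1)·I) = 2, so dim ker(A − (1)·I) = n − 2 = 2

Summary:
  λ = 1: algebraic multiplicity = 4, geometric multiplicity = 2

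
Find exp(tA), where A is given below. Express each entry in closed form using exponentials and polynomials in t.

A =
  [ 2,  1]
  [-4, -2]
e^{tA} =
  [2*t + 1, t]
  [-4*t, 1 - 2*t]

Strategy: write A = P · J · P⁻¹ where J is a Jordan canonical form, so e^{tA} = P · e^{tJ} · P⁻¹, and e^{tJ} can be computed block-by-block.

A has Jordan form
J =
  [0, 1]
  [0, 0]
(up to reordering of blocks).

Per-block formulas:
  For a 2×2 Jordan block J_2(0): exp(t · J_2(0)) = e^(0t)·(I + t·N), where N is the 2×2 nilpotent shift.

After assembling e^{tJ} and conjugating by P, we get:

e^{tA} =
  [2*t + 1, t]
  [-4*t, 1 - 2*t]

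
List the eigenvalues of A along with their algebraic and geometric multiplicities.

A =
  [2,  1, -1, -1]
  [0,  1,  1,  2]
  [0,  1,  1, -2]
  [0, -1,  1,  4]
λ = 2: alg = 4, geom = 2

Step 1 — factor the characteristic polynomial to read off the algebraic multiplicities:
  χ_A(x) = (x - 2)^4

Step 2 — compute geometric multiplicities via the rank-nullity identity g(λ) = n − rank(A − λI):
  rank(A − (2)·I) = 2, so dim ker(A − (2)·I) = n − 2 = 2

Summary:
  λ = 2: algebraic multiplicity = 4, geometric multiplicity = 2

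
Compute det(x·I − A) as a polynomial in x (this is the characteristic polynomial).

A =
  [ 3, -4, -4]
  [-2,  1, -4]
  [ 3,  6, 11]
x^3 - 15*x^2 + 75*x - 125

Expanding det(x·I − A) (e.g. by cofactor expansion or by noting that A is similar to its Jordan form J, which has the same characteristic polynomial as A) gives
  χ_A(x) = x^3 - 15*x^2 + 75*x - 125
which factors as (x - 5)^3. The eigenvalues (with algebraic multiplicities) are λ = 5 with multiplicity 3.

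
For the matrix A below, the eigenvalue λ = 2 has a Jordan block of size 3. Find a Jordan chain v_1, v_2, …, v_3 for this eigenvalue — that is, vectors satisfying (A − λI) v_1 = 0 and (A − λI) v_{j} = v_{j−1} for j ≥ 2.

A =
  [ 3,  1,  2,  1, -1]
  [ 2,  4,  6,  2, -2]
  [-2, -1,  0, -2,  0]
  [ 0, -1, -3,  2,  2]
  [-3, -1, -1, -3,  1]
A Jordan chain for λ = 2 of length 3:
v_1 = (2, 0, 0, -2, 0)ᵀ
v_2 = (1, 2, -2, 0, -3)ᵀ
v_3 = (1, 0, 0, 0, 0)ᵀ

Let N = A − (2)·I. We want v_3 with N^3 v_3 = 0 but N^2 v_3 ≠ 0; then v_{j-1} := N · v_j for j = 3, …, 2.

Pick v_3 = (1, 0, 0, 0, 0)ᵀ.
Then v_2 = N · v_3 = (1, 2, -2, 0, -3)ᵀ.
Then v_1 = N · v_2 = (2, 0, 0, -2, 0)ᵀ.

Sanity check: (A − (2)·I) v_1 = (0, 0, 0, 0, 0)ᵀ = 0. ✓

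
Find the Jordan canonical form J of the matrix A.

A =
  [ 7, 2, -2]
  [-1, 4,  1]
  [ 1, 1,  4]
J_2(5) ⊕ J_1(5)

The characteristic polynomial is
  det(x·I − A) = x^3 - 15*x^2 + 75*x - 125 = (x - 5)^3

Eigenvalues and multiplicities (the geometric multiplicity of λ is n − rank(A − λI), which equals the number of Jordan blocks for λ):
  λ = 5: algebraic multiplicity = 3, geometric multiplicity = 2

Determining the block sizes for each eigenvalue:
  λ = 5: 2 blocks summing to 3 forces exactly one block of size 2 and the rest size 1 → block sizes [2, 1]

Assembling the blocks gives a Jordan form
J =
  [5, 1, 0]
  [0, 5, 0]
  [0, 0, 5]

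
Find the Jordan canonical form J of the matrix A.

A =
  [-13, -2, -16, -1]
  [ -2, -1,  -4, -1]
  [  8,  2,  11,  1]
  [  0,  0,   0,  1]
J_1(-5) ⊕ J_2(1) ⊕ J_1(1)

The characteristic polynomial is
  det(x·I − A) = x^4 + 2*x^3 - 12*x^2 + 14*x - 5 = (x - 1)^3*(x + 5)

Eigenvalues and multiplicities (the geometric multiplicity of λ is n − rank(A − λI), which equals the number of Jordan blocks for λ):
  λ = -5: algebraic multiplicity = 1, geometric multiplicity = 1
  λ = 1: algebraic multiplicity = 3, geometric multiplicity = 2

Determining the block sizes for each eigenvalue:
  λ = -5: one block (gm = 1), so the single block has size am = 1 → block sizes [1]
  λ = 1: 2 blocks summing to 3 forces exactly one block of size 2 and the rest size 1 → block sizes [2, 1]

Assembling the blocks gives a Jordan form
J =
  [-5, 0, 0, 0]
  [ 0, 1, 1, 0]
  [ 0, 0, 1, 0]
  [ 0, 0, 0, 1]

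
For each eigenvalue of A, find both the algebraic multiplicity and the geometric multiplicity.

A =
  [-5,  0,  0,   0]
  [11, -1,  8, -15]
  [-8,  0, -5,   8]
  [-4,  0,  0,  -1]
λ = -5: alg = 2, geom = 2; λ = -1: alg = 2, geom = 1

Step 1 — factor the characteristic polynomial to read off the algebraic multiplicities:
  χ_A(x) = (x + 1)^2*(x + 5)^2

Step 2 — compute geometric multiplicities via the rank-nullity identity g(λ) = n − rank(A − λI):
  rank(A − (-5)·I) = 2, so dim ker(A − (-5)·I) = n − 2 = 2
  rank(A − (-1)·I) = 3, so dim ker(A − (-1)·I) = n − 3 = 1

Summary:
  λ = -5: algebraic multiplicity = 2, geometric multiplicity = 2
  λ = -1: algebraic multiplicity = 2, geometric multiplicity = 1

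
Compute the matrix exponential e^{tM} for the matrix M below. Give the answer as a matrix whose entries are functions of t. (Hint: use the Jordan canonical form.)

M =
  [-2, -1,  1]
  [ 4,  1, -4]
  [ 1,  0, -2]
e^{tM} =
  [-t^2*exp(-t) - t*exp(-t) + exp(-t), -t^2*exp(-t)/2 - t*exp(-t), t^2*exp(-t) + t*exp(-t)]
  [4*t*exp(-t), 2*t*exp(-t) + exp(-t), -4*t*exp(-t)]
  [-t^2*exp(-t) + t*exp(-t), -t^2*exp(-t)/2, t^2*exp(-t) - t*exp(-t) + exp(-t)]

Strategy: write M = P · J · P⁻¹ where J is a Jordan canonical form, so e^{tM} = P · e^{tJ} · P⁻¹, and e^{tJ} can be computed block-by-block.

M has Jordan form
J =
  [-1,  1,  0]
  [ 0, -1,  1]
  [ 0,  0, -1]
(up to reordering of blocks).

Per-block formulas:
  For a 3×3 Jordan block J_3(-1): exp(t · J_3(-1)) = e^(-1t)·(I + t·N + (t^2/2)·N^2), where N is the 3×3 nilpotent shift.

After assembling e^{tJ} and conjugating by P, we get:

e^{tM} =
  [-t^2*exp(-t) - t*exp(-t) + exp(-t), -t^2*exp(-t)/2 - t*exp(-t), t^2*exp(-t) + t*exp(-t)]
  [4*t*exp(-t), 2*t*exp(-t) + exp(-t), -4*t*exp(-t)]
  [-t^2*exp(-t) + t*exp(-t), -t^2*exp(-t)/2, t^2*exp(-t) - t*exp(-t) + exp(-t)]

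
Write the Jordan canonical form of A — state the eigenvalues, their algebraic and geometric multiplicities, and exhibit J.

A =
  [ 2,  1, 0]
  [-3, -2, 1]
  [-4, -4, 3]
J_3(1)

The characteristic polynomial is
  det(x·I − A) = x^3 - 3*x^2 + 3*x - 1 = (x - 1)^3

Eigenvalues and multiplicities (the geometric multiplicity of λ is n − rank(A − λI), which equals the number of Jordan blocks for λ):
  λ = 1: algebraic multiplicity = 3, geometric multiplicity = 1

Determining the block sizes for each eigenvalue:
  λ = 1: one block (gm = 1), so the single block has size am = 3 → block sizes [3]

Assembling the blocks gives a Jordan form
J =
  [1, 1, 0]
  [0, 1, 1]
  [0, 0, 1]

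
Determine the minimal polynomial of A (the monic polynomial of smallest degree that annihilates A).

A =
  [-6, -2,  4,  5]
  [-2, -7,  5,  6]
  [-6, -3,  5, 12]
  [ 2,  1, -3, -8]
x^3 + 12*x^2 + 48*x + 64

The characteristic polynomial is χ_A(x) = (x + 4)^4, so the eigenvalues are known. The minimal polynomial is
  m_A(x) = Π_λ (x − λ)^{k_λ}
where k_λ is the size of the *largest* Jordan block for λ (equivalently, the smallest k with (A − λI)^k v = 0 for every generalised eigenvector v of λ).

  λ = -4: largest Jordan block has size 3, contributing (x + 4)^3

So m_A(x) = (x + 4)^3 = x^3 + 12*x^2 + 48*x + 64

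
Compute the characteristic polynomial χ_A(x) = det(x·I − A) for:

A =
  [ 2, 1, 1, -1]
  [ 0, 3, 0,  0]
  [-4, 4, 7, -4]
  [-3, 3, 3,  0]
x^4 - 12*x^3 + 54*x^2 - 108*x + 81

Expanding det(x·I − A) (e.g. by cofactor expansion or by noting that A is similar to its Jordan form J, which has the same characteristic polynomial as A) gives
  χ_A(x) = x^4 - 12*x^3 + 54*x^2 - 108*x + 81
which factors as (x - 3)^4. The eigenvalues (with algebraic multiplicities) are λ = 3 with multiplicity 4.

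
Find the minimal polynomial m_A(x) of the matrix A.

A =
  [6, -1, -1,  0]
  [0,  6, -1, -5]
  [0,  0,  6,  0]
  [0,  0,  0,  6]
x^3 - 18*x^2 + 108*x - 216

The characteristic polynomial is χ_A(x) = (x - 6)^4, so the eigenvalues are known. The minimal polynomial is
  m_A(x) = Π_λ (x − λ)^{k_λ}
where k_λ is the size of the *largest* Jordan block for λ (equivalently, the smallest k with (A − λI)^k v = 0 for every generalised eigenvector v of λ).

  λ = 6: largest Jordan block has size 3, contributing (x − 6)^3

So m_A(x) = (x - 6)^3 = x^3 - 18*x^2 + 108*x - 216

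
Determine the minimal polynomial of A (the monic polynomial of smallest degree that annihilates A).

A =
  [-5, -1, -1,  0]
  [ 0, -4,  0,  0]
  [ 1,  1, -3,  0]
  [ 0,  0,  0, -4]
x^2 + 8*x + 16

The characteristic polynomial is χ_A(x) = (x + 4)^4, so the eigenvalues are known. The minimal polynomial is
  m_A(x) = Π_λ (x − λ)^{k_λ}
where k_λ is the size of the *largest* Jordan block for λ (equivalently, the smallest k with (A − λI)^k v = 0 for every generalised eigenvector v of λ).

  λ = -4: largest Jordan block has size 2, contributing (x + 4)^2

So m_A(x) = (x + 4)^2 = x^2 + 8*x + 16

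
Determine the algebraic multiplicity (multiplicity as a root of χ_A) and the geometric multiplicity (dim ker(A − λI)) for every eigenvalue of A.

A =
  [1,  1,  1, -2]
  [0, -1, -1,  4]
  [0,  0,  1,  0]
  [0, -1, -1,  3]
λ = 1: alg = 4, geom = 2

Step 1 — factor the characteristic polynomial to read off the algebraic multiplicities:
  χ_A(x) = (x - 1)^4

Step 2 — compute geometric multiplicities via the rank-nullity identity g(λ) = n − rank(A − λI):
  rank(A − (1)·I) = 2, so dim ker(A − (1)·I) = n − 2 = 2

Summary:
  λ = 1: algebraic multiplicity = 4, geometric multiplicity = 2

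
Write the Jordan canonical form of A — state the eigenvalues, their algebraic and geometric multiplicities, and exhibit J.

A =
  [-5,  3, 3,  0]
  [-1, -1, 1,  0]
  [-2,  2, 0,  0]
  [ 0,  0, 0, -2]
J_2(-2) ⊕ J_1(-2) ⊕ J_1(-2)

The characteristic polynomial is
  det(x·I − A) = x^4 + 8*x^3 + 24*x^2 + 32*x + 16 = (x + 2)^4

Eigenvalues and multiplicities (the geometric multiplicity of λ is n − rank(A − λI), which equals the number of Jordan blocks for λ):
  λ = -2: algebraic multiplicity = 4, geometric multiplicity = 3

Determining the block sizes for each eigenvalue:
  λ = -2: 3 blocks summing to 4 forces exactly one block of size 2 and the rest size 1 → block sizes [2, 1, 1]

Assembling the blocks gives a Jordan form
J =
  [-2,  1,  0,  0]
  [ 0, -2,  0,  0]
  [ 0,  0, -2,  0]
  [ 0,  0,  0, -2]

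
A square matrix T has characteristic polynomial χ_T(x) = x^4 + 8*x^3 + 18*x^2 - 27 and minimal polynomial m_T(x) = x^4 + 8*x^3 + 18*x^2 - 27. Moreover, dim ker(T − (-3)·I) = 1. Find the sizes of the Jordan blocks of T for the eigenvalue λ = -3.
Block sizes for λ = -3: [3]

Step 1 — from the characteristic polynomial, algebraic multiplicity of λ = -3 is 3. From dim ker(T − (-3)·I) = 1, there are exactly 1 Jordan blocks for λ = -3.
Step 2 — from the minimal polynomial, the factor (x + 3)^3 tells us the largest block for λ = -3 has size 3.
Step 3 — with total size 3, 1 blocks, and largest block 3, the block sizes (in nonincreasing order) are [3].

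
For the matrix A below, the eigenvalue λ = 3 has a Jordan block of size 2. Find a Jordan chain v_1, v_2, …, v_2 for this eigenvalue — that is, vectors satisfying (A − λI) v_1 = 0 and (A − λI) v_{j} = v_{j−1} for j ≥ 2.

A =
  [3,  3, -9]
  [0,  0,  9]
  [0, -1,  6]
A Jordan chain for λ = 3 of length 2:
v_1 = (3, -3, -1)ᵀ
v_2 = (0, 1, 0)ᵀ

Let N = A − (3)·I. We want v_2 with N^2 v_2 = 0 but N^1 v_2 ≠ 0; then v_{j-1} := N · v_j for j = 2, …, 2.

Pick v_2 = (0, 1, 0)ᵀ.
Then v_1 = N · v_2 = (3, -3, -1)ᵀ.

Sanity check: (A − (3)·I) v_1 = (0, 0, 0)ᵀ = 0. ✓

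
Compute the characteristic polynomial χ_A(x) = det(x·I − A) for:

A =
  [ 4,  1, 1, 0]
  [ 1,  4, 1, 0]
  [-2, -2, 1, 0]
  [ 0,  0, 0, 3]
x^4 - 12*x^3 + 54*x^2 - 108*x + 81

Expanding det(x·I − A) (e.g. by cofactor expansion or by noting that A is similar to its Jordan form J, which has the same characteristic polynomial as A) gives
  χ_A(x) = x^4 - 12*x^3 + 54*x^2 - 108*x + 81
which factors as (x - 3)^4. The eigenvalues (with algebraic multiplicities) are λ = 3 with multiplicity 4.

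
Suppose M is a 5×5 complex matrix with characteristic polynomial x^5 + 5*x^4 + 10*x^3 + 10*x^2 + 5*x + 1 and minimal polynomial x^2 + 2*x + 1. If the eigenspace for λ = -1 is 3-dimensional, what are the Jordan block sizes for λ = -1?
Block sizes for λ = -1: [2, 2, 1]

Step 1 — from the characteristic polynomial, algebraic multiplicity of λ = -1 is 5. From dim ker(M − (-1)·I) = 3, there are exactly 3 Jordan blocks for λ = -1.
Step 2 — from the minimal polynomial, the factor (x + 1)^2 tells us the largest block for λ = -1 has size 2.
Step 3 — with total size 5, 3 blocks, and largest block 2, the block sizes (in nonincreasing order) are [2, 2, 1].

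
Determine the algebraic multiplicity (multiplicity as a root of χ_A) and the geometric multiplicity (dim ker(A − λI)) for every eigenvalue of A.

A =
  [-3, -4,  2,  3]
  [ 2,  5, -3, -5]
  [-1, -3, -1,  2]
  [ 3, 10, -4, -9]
λ = -2: alg = 4, geom = 2

Step 1 — factor the characteristic polynomial to read off the algebraic multiplicities:
  χ_A(x) = (x + 2)^4

Step 2 — compute geometric multiplicities via the rank-nullity identity g(λ) = n − rank(A − λI):
  rank(A − (-2)·I) = 2, so dim ker(A − (-2)·I) = n − 2 = 2

Summary:
  λ = -2: algebraic multiplicity = 4, geometric multiplicity = 2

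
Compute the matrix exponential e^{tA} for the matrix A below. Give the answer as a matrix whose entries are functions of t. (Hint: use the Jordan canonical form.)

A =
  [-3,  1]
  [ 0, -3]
e^{tA} =
  [exp(-3*t), t*exp(-3*t)]
  [0, exp(-3*t)]

Strategy: write A = P · J · P⁻¹ where J is a Jordan canonical form, so e^{tA} = P · e^{tJ} · P⁻¹, and e^{tJ} can be computed block-by-block.

A has Jordan form
J =
  [-3,  1]
  [ 0, -3]
(up to reordering of blocks).

Per-block formulas:
  For a 2×2 Jordan block J_2(-3): exp(t · J_2(-3)) = e^(-3t)·(I + t·N), where N is the 2×2 nilpotent shift.

After assembling e^{tJ} and conjugating by P, we get:

e^{tA} =
  [exp(-3*t), t*exp(-3*t)]
  [0, exp(-3*t)]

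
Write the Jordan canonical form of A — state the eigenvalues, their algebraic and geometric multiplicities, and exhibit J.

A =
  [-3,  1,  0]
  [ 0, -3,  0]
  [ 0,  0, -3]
J_2(-3) ⊕ J_1(-3)

The characteristic polynomial is
  det(x·I − A) = x^3 + 9*x^2 + 27*x + 27 = (x + 3)^3

Eigenvalues and multiplicities (the geometric multiplicity of λ is n − rank(A − λI), which equals the number of Jordan blocks for λ):
  λ = -3: algebraic multiplicity = 3, geometric multiplicity = 2

Determining the block sizes for each eigenvalue:
  λ = -3: 2 blocks summing to 3 forces exactly one block of size 2 and the rest size 1 → block sizes [2, 1]

Assembling the blocks gives a Jordan form
J =
  [-3,  1,  0]
  [ 0, -3,  0]
  [ 0,  0, -3]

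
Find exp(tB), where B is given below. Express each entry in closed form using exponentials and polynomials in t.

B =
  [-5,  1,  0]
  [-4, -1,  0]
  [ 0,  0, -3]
e^{tB} =
  [-2*t*exp(-3*t) + exp(-3*t), t*exp(-3*t), 0]
  [-4*t*exp(-3*t), 2*t*exp(-3*t) + exp(-3*t), 0]
  [0, 0, exp(-3*t)]

Strategy: write B = P · J · P⁻¹ where J is a Jordan canonical form, so e^{tB} = P · e^{tJ} · P⁻¹, and e^{tJ} can be computed block-by-block.

B has Jordan form
J =
  [-3,  1,  0]
  [ 0, -3,  0]
  [ 0,  0, -3]
(up to reordering of blocks).

Per-block formulas:
  For a 1×1 block at λ = -3: exp(t · [-3]) = [e^(-3t)].
  For a 2×2 Jordan block J_2(-3): exp(t · J_2(-3)) = e^(-3t)·(I + t·N), where N is the 2×2 nilpotent shift.

After assembling e^{tJ} and conjugating by P, we get:

e^{tB} =
  [-2*t*exp(-3*t) + exp(-3*t), t*exp(-3*t), 0]
  [-4*t*exp(-3*t), 2*t*exp(-3*t) + exp(-3*t), 0]
  [0, 0, exp(-3*t)]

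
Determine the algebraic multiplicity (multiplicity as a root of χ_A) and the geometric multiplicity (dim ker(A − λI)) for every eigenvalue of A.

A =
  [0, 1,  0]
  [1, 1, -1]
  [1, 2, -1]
λ = 0: alg = 3, geom = 1

Step 1 — factor the characteristic polynomial to read off the algebraic multiplicities:
  χ_A(x) = x^3

Step 2 — compute geometric multiplicities via the rank-nullity identity g(λ) = n − rank(A − λI):
  rank(A − (0)·I) = 2, so dim ker(A − (0)·I) = n − 2 = 1

Summary:
  λ = 0: algebraic multiplicity = 3, geometric multiplicity = 1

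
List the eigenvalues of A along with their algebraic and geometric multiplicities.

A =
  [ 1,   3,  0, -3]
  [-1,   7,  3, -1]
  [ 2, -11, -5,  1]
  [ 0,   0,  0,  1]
λ = 1: alg = 4, geom = 2

Step 1 — factor the characteristic polynomial to read off the algebraic multiplicities:
  χ_A(x) = (x - 1)^4

Step 2 — compute geometric multiplicities via the rank-nullity identity g(λ) = n − rank(A − λI):
  rank(A − (1)·I) = 2, so dim ker(A − (1)·I) = n − 2 = 2

Summary:
  λ = 1: algebraic multiplicity = 4, geometric multiplicity = 2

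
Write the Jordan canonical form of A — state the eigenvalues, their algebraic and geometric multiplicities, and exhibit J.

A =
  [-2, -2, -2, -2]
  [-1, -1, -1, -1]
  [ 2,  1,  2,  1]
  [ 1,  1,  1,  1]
J_3(0) ⊕ J_1(0)

The characteristic polynomial is
  det(x·I − A) = x^4

Eigenvalues and multiplicities (the geometric multiplicity of λ is n − rank(A − λI), which equals the number of Jordan blocks for λ):
  λ = 0: algebraic multiplicity = 4, geometric multiplicity = 2

Determining the block sizes for each eigenvalue:
  λ = 0: with am = 4 and gm = 2, the partition is not yet determined (e.g. several partitions of 4 into 2 parts exist). Let N = A − (0)·I. Computing rank(N^1) = 2, rank(N^2) = 1, rank(N^3) = 0; the number of blocks of size ≥ j is rank(N^{j−1}) − rank(N^j), giving [2, 1, 1]. So we have 1 block(s) of size 3, 1 block(s) of size 1 → block sizes [3, 1]

Assembling the blocks gives a Jordan form
J =
  [0, 1, 0, 0]
  [0, 0, 1, 0]
  [0, 0, 0, 0]
  [0, 0, 0, 0]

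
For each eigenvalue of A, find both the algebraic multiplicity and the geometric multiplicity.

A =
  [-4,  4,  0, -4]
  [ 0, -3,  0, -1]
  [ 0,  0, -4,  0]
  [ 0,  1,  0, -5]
λ = -4: alg = 4, geom = 3

Step 1 — factor the characteristic polynomial to read off the algebraic multiplicities:
  χ_A(x) = (x + 4)^4

Step 2 — compute geometric multiplicities via the rank-nullity identity g(λ) = n − rank(A − λI):
  rank(A − (-4)·I) = 1, so dim ker(A − (-4)·I) = n − 1 = 3

Summary:
  λ = -4: algebraic multiplicity = 4, geometric multiplicity = 3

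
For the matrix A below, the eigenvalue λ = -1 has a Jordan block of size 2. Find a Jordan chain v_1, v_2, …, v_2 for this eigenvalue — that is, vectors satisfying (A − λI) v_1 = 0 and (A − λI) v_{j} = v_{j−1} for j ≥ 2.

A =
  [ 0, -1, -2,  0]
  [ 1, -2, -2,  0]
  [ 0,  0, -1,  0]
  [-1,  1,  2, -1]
A Jordan chain for λ = -1 of length 2:
v_1 = (1, 1, 0, -1)ᵀ
v_2 = (1, 0, 0, 0)ᵀ

Let N = A − (-1)·I. We want v_2 with N^2 v_2 = 0 but N^1 v_2 ≠ 0; then v_{j-1} := N · v_j for j = 2, …, 2.

Pick v_2 = (1, 0, 0, 0)ᵀ.
Then v_1 = N · v_2 = (1, 1, 0, -1)ᵀ.

Sanity check: (A − (-1)·I) v_1 = (0, 0, 0, 0)ᵀ = 0. ✓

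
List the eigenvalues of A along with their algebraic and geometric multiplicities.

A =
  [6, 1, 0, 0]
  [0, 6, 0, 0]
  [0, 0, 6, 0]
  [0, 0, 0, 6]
λ = 6: alg = 4, geom = 3

Step 1 — factor the characteristic polynomial to read off the algebraic multiplicities:
  χ_A(x) = (x - 6)^4

Step 2 — compute geometric multiplicities via the rank-nullity identity g(λ) = n − rank(A − λI):
  rank(A − (6)·I) = 1, so dim ker(A − (6)·I) = n − 1 = 3

Summary:
  λ = 6: algebraic multiplicity = 4, geometric multiplicity = 3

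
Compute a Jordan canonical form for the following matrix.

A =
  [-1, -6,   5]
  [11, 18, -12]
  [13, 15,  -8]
J_3(3)

The characteristic polynomial is
  det(x·I − A) = x^3 - 9*x^2 + 27*x - 27 = (x - 3)^3

Eigenvalues and multiplicities (the geometric multiplicity of λ is n − rank(A − λI), which equals the number of Jordan blocks for λ):
  λ = 3: algebraic multiplicity = 3, geometric multiplicity = 1

Determining the block sizes for each eigenvalue:
  λ = 3: one block (gm = 1), so the single block has size am = 3 → block sizes [3]

Assembling the blocks gives a Jordan form
J =
  [3, 1, 0]
  [0, 3, 1]
  [0, 0, 3]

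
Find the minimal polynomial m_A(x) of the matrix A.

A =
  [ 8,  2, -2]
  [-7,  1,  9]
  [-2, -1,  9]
x^3 - 18*x^2 + 108*x - 216

The characteristic polynomial is χ_A(x) = (x - 6)^3, so the eigenvalues are known. The minimal polynomial is
  m_A(x) = Π_λ (x − λ)^{k_λ}
where k_λ is the size of the *largest* Jordan block for λ (equivalently, the smallest k with (A − λI)^k v = 0 for every generalised eigenvector v of λ).

  λ = 6: largest Jordan block has size 3, contributing (x − 6)^3

So m_A(x) = (x - 6)^3 = x^3 - 18*x^2 + 108*x - 216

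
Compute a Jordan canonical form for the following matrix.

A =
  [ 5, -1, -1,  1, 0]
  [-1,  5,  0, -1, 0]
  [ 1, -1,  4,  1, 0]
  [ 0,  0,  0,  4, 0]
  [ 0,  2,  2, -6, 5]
J_1(4) ⊕ J_1(4) ⊕ J_2(5) ⊕ J_1(5)

The characteristic polynomial is
  det(x·I − A) = x^5 - 23*x^4 + 211*x^3 - 965*x^2 + 2200*x - 2000 = (x - 5)^3*(x - 4)^2

Eigenvalues and multiplicities (the geometric multiplicity of λ is n − rank(A − λI), which equals the number of Jordan blocks for λ):
  λ = 4: algebraic multiplicity = 2, geometric multiplicity = 2
  λ = 5: algebraic multiplicity = 3, geometric multiplicity = 2

Determining the block sizes for each eigenvalue:
  λ = 4: gm = am = 2, so every block has size 1 → block sizes [1, 1]
  λ = 5: 2 blocks summing to 3 forces exactly one block of size 2 and the rest size 1 → block sizes [2, 1]

Assembling the blocks gives a Jordan form
J =
  [4, 0, 0, 0, 0]
  [0, 4, 0, 0, 0]
  [0, 0, 5, 1, 0]
  [0, 0, 0, 5, 0]
  [0, 0, 0, 0, 5]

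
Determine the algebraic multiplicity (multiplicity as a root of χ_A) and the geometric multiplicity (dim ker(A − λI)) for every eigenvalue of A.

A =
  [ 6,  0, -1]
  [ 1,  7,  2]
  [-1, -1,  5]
λ = 6: alg = 3, geom = 1

Step 1 — factor the characteristic polynomial to read off the algebraic multiplicities:
  χ_A(x) = (x - 6)^3

Step 2 — compute geometric multiplicities via the rank-nullity identity g(λ) = n − rank(A − λI):
  rank(A − (6)·I) = 2, so dim ker(A − (6)·I) = n − 2 = 1

Summary:
  λ = 6: algebraic multiplicity = 3, geometric multiplicity = 1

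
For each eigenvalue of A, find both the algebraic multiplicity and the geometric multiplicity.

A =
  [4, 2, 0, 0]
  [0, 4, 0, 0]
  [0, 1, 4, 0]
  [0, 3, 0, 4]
λ = 4: alg = 4, geom = 3

Step 1 — factor the characteristic polynomial to read off the algebraic multiplicities:
  χ_A(x) = (x - 4)^4

Step 2 — compute geometric multiplicities via the rank-nullity identity g(λ) = n − rank(A − λI):
  rank(A − (4)·I) = 1, so dim ker(A − (4)·I) = n − 1 = 3

Summary:
  λ = 4: algebraic multiplicity = 4, geometric multiplicity = 3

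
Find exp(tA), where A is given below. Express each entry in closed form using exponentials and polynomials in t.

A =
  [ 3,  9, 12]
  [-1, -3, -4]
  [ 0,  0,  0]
e^{tA} =
  [3*t + 1, 9*t, 12*t]
  [-t, 1 - 3*t, -4*t]
  [0, 0, 1]

Strategy: write A = P · J · P⁻¹ where J is a Jordan canonical form, so e^{tA} = P · e^{tJ} · P⁻¹, and e^{tJ} can be computed block-by-block.

A has Jordan form
J =
  [0, 1, 0]
  [0, 0, 0]
  [0, 0, 0]
(up to reordering of blocks).

Per-block formulas:
  For a 1×1 block at λ = 0: exp(t · [0]) = [e^(0t)].
  For a 2×2 Jordan block J_2(0): exp(t · J_2(0)) = e^(0t)·(I + t·N), where N is the 2×2 nilpotent shift.

After assembling e^{tJ} and conjugating by P, we get:

e^{tA} =
  [3*t + 1, 9*t, 12*t]
  [-t, 1 - 3*t, -4*t]
  [0, 0, 1]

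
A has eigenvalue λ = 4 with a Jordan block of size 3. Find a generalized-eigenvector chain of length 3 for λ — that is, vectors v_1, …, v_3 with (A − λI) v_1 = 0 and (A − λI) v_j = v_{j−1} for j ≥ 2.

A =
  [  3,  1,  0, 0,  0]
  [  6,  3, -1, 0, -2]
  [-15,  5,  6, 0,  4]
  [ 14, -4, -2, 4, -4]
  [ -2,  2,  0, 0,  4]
A Jordan chain for λ = 4 of length 3:
v_1 = (7, 7, 7, 0, 14)ᵀ
v_2 = (-1, 6, -15, 14, -2)ᵀ
v_3 = (1, 0, 0, 0, 0)ᵀ

Let N = A − (4)·I. We want v_3 with N^3 v_3 = 0 but N^2 v_3 ≠ 0; then v_{j-1} := N · v_j for j = 3, …, 2.

Pick v_3 = (1, 0, 0, 0, 0)ᵀ.
Then v_2 = N · v_3 = (-1, 6, -15, 14, -2)ᵀ.
Then v_1 = N · v_2 = (7, 7, 7, 0, 14)ᵀ.

Sanity check: (A − (4)·I) v_1 = (0, 0, 0, 0, 0)ᵀ = 0. ✓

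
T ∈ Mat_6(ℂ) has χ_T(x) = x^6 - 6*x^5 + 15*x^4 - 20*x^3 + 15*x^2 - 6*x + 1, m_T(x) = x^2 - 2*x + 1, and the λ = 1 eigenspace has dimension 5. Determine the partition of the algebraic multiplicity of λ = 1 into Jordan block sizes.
Block sizes for λ = 1: [2, 1, 1, 1, 1]

Step 1 — from the characteristic polynomial, algebraic multiplicity of λ = 1 is 6. From dim ker(T − (1)·I) = 5, there are exactly 5 Jordan blocks for λ = 1.
Step 2 — from the minimal polynomial, the factor (x − 1)^2 tells us the largest block for λ = 1 has size 2.
Step 3 — with total size 6, 5 blocks, and largest block 2, the block sizes (in nonincreasing order) are [2, 1, 1, 1, 1].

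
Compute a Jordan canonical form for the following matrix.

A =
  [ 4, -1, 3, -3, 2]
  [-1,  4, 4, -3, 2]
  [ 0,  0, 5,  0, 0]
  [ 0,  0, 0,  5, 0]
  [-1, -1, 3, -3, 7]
J_3(5) ⊕ J_1(5) ⊕ J_1(5)

The characteristic polynomial is
  det(x·I − A) = x^5 - 25*x^4 + 250*x^3 - 1250*x^2 + 3125*x - 3125 = (x - 5)^5

Eigenvalues and multiplicities (the geometric multiplicity of λ is n − rank(A − λI), which equals the number of Jordan blocks for λ):
  λ = 5: algebraic multiplicity = 5, geometric multiplicity = 3

Determining the block sizes for each eigenvalue:
  λ = 5: with am = 5 and gm = 3, the partition is not yet determined (e.g. several partitions of 5 into 3 parts exist). Let N = A − (5)·I. Computing rank(N^1) = 2, rank(N^2) = 1, rank(N^3) = 0; the number of blocks of size ≥ j is rank(N^{j−1}) − rank(N^j), giving [3, 1, 1]. So we have 1 block(s) of size 3, 2 block(s) of size 1 → block sizes [3, 1, 1]

Assembling the blocks gives a Jordan form
J =
  [5, 1, 0, 0, 0]
  [0, 5, 1, 0, 0]
  [0, 0, 5, 0, 0]
  [0, 0, 0, 5, 0]
  [0, 0, 0, 0, 5]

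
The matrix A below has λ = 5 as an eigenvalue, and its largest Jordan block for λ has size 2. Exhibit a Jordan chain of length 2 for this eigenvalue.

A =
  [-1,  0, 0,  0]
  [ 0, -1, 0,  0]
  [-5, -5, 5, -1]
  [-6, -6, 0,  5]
A Jordan chain for λ = 5 of length 2:
v_1 = (0, 0, -1, 0)ᵀ
v_2 = (0, 0, 0, 1)ᵀ

Let N = A − (5)·I. We want v_2 with N^2 v_2 = 0 but N^1 v_2 ≠ 0; then v_{j-1} := N · v_j for j = 2, …, 2.

Pick v_2 = (0, 0, 0, 1)ᵀ.
Then v_1 = N · v_2 = (0, 0, -1, 0)ᵀ.

Sanity check: (A − (5)·I) v_1 = (0, 0, 0, 0)ᵀ = 0. ✓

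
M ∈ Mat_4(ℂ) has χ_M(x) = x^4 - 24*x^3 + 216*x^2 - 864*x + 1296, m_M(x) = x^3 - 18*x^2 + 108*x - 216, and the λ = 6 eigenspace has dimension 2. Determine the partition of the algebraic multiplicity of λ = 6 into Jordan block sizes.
Block sizes for λ = 6: [3, 1]

Step 1 — from the characteristic polynomial, algebraic multiplicity of λ = 6 is 4. From dim ker(M − (6)·I) = 2, there are exactly 2 Jordan blocks for λ = 6.
Step 2 — from the minimal polynomial, the factor (x − 6)^3 tells us the largest block for λ = 6 has size 3.
Step 3 — with total size 4, 2 blocks, and largest block 3, the block sizes (in nonincreasing order) are [3, 1].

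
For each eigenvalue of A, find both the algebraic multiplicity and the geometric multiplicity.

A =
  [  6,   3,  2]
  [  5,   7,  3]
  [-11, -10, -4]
λ = 3: alg = 3, geom = 1

Step 1 — factor the characteristic polynomial to read off the algebraic multiplicities:
  χ_A(x) = (x - 3)^3

Step 2 — compute geometric multiplicities via the rank-nullity identity g(λ) = n − rank(A − λI):
  rank(A − (3)·I) = 2, so dim ker(A − (3)·I) = n − 2 = 1

Summary:
  λ = 3: algebraic multiplicity = 3, geometric multiplicity = 1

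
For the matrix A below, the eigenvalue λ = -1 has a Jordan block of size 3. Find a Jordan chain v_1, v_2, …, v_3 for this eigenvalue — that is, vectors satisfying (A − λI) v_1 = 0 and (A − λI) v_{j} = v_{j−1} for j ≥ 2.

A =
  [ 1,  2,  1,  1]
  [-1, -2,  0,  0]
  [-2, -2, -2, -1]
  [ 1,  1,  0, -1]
A Jordan chain for λ = -1 of length 3:
v_1 = (1, -1, -1, 1)ᵀ
v_2 = (2, -1, -2, 1)ᵀ
v_3 = (1, 0, 0, 0)ᵀ

Let N = A − (-1)·I. We want v_3 with N^3 v_3 = 0 but N^2 v_3 ≠ 0; then v_{j-1} := N · v_j for j = 3, …, 2.

Pick v_3 = (1, 0, 0, 0)ᵀ.
Then v_2 = N · v_3 = (2, -1, -2, 1)ᵀ.
Then v_1 = N · v_2 = (1, -1, -1, 1)ᵀ.

Sanity check: (A − (-1)·I) v_1 = (0, 0, 0, 0)ᵀ = 0. ✓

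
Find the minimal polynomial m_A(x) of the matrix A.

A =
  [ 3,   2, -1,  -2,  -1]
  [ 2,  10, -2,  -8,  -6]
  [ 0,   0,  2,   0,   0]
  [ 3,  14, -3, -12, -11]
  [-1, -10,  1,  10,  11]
x^3 - 10*x^2 + 28*x - 24

The characteristic polynomial is χ_A(x) = (x - 6)*(x - 2)^4, so the eigenvalues are known. The minimal polynomial is
  m_A(x) = Π_λ (x − λ)^{k_λ}
where k_λ is the size of the *largest* Jordan block for λ (equivalently, the smallest k with (A − λI)^k v = 0 for every generalised eigenvector v of λ).

  λ = 2: largest Jordan block has size 2, contributing (x − 2)^2
  λ = 6: largest Jordan block has size 1, contributing (x − 6)

So m_A(x) = (x - 6)*(x - 2)^2 = x^3 - 10*x^2 + 28*x - 24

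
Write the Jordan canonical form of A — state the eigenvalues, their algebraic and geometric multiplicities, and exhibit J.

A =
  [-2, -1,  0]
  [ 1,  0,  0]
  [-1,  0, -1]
J_3(-1)

The characteristic polynomial is
  det(x·I − A) = x^3 + 3*x^2 + 3*x + 1 = (x + 1)^3

Eigenvalues and multiplicities (the geometric multiplicity of λ is n − rank(A − λI), which equals the number of Jordan blocks for λ):
  λ = -1: algebraic multiplicity = 3, geometric multiplicity = 1

Determining the block sizes for each eigenvalue:
  λ = -1: one block (gm = 1), so the single block has size am = 3 → block sizes [3]

Assembling the blocks gives a Jordan form
J =
  [-1,  1,  0]
  [ 0, -1,  1]
  [ 0,  0, -1]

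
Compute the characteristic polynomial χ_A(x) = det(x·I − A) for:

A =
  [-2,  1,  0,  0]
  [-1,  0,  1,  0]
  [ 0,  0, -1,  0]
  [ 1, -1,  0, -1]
x^4 + 4*x^3 + 6*x^2 + 4*x + 1

Expanding det(x·I − A) (e.g. by cofactor expansion or by noting that A is similar to its Jordan form J, which has the same characteristic polynomial as A) gives
  χ_A(x) = x^4 + 4*x^3 + 6*x^2 + 4*x + 1
which factors as (x + 1)^4. The eigenvalues (with algebraic multiplicities) are λ = -1 with multiplicity 4.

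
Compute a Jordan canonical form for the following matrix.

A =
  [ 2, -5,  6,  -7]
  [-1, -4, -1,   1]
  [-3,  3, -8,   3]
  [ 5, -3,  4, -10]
J_3(-5) ⊕ J_1(-5)

The characteristic polynomial is
  det(x·I − A) = x^4 + 20*x^3 + 150*x^2 + 500*x + 625 = (x + 5)^4

Eigenvalues and multiplicities (the geometric multiplicity of λ is n − rank(A − λI), which equals the number of Jordan blocks for λ):
  λ = -5: algebraic multiplicity = 4, geometric multiplicity = 2

Determining the block sizes for each eigenvalue:
  λ = -5: with am = 4 and gm = 2, the partition is not yet determined (e.g. several partitions of 4 into 2 parts exist). Let N = A − (-5)·I. Computing rank(N^1) = 2, rank(N^2) = 1, rank(N^3) = 0; the number of blocks of size ≥ j is rank(N^{j−1}) − rank(N^j), giving [2, 1, 1]. So we have 1 block(s) of size 3, 1 block(s) of size 1 → block sizes [3, 1]

Assembling the blocks gives a Jordan form
J =
  [-5,  1,  0,  0]
  [ 0, -5,  1,  0]
  [ 0,  0, -5,  0]
  [ 0,  0,  0, -5]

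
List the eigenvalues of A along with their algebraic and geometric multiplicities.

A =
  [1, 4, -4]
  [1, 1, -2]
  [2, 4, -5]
λ = -1: alg = 3, geom = 2

Step 1 — factor the characteristic polynomial to read off the algebraic multiplicities:
  χ_A(x) = (x + 1)^3

Step 2 — compute geometric multiplicities via the rank-nullity identity g(λ) = n − rank(A − λI):
  rank(A − (-1)·I) = 1, so dim ker(A − (-1)·I) = n − 1 = 2

Summary:
  λ = -1: algebraic multiplicity = 3, geometric multiplicity = 2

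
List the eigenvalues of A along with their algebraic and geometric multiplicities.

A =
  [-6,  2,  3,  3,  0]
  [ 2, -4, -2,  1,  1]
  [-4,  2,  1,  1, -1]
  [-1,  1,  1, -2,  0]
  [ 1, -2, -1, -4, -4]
λ = -3: alg = 5, geom = 2

Step 1 — factor the characteristic polynomial to read off the algebraic multiplicities:
  χ_A(x) = (x + 3)^5

Step 2 — compute geometric multiplicities via the rank-nullity identity g(λ) = n − rank(A − λI):
  rank(A − (-3)·I) = 3, so dim ker(A − (-3)·I) = n − 3 = 2

Summary:
  λ = -3: algebraic multiplicity = 5, geometric multiplicity = 2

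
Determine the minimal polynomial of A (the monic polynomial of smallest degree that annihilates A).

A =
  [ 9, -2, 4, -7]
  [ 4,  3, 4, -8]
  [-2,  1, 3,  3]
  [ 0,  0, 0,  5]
x^2 - 10*x + 25

The characteristic polynomial is χ_A(x) = (x - 5)^4, so the eigenvalues are known. The minimal polynomial is
  m_A(x) = Π_λ (x − λ)^{k_λ}
where k_λ is the size of the *largest* Jordan block for λ (equivalently, the smallest k with (A − λI)^k v = 0 for every generalised eigenvector v of λ).

  λ = 5: largest Jordan block has size 2, contributing (x − 5)^2

So m_A(x) = (x - 5)^2 = x^2 - 10*x + 25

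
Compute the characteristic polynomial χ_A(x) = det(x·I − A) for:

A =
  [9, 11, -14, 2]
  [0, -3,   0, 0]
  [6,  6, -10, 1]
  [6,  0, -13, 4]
x^4 - 18*x^2 + 81

Expanding det(x·I − A) (e.g. by cofactor expansion or by noting that A is similar to its Jordan form J, which has the same characteristic polynomial as A) gives
  χ_A(x) = x^4 - 18*x^2 + 81
which factors as (x - 3)^2*(x + 3)^2. The eigenvalues (with algebraic multiplicities) are λ = -3 with multiplicity 2, λ = 3 with multiplicity 2.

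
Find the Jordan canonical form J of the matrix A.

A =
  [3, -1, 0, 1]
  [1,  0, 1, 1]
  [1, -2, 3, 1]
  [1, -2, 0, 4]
J_2(2) ⊕ J_2(3)

The characteristic polynomial is
  det(x·I − A) = x^4 - 10*x^3 + 37*x^2 - 60*x + 36 = (x - 3)^2*(x - 2)^2

Eigenvalues and multiplicities (the geometric multiplicity of λ is n − rank(A − λI), which equals the number of Jordan blocks for λ):
  λ = 2: algebraic multiplicity = 2, geometric multiplicity = 1
  λ = 3: algebraic multiplicity = 2, geometric multiplicity = 1

Determining the block sizes for each eigenvalue:
  λ = 2: one block (gm = 1), so the single block has size am = 2 → block sizes [2]
  λ = 3: one block (gm = 1), so the single block has size am = 2 → block sizes [2]

Assembling the blocks gives a Jordan form
J =
  [2, 1, 0, 0]
  [0, 2, 0, 0]
  [0, 0, 3, 1]
  [0, 0, 0, 3]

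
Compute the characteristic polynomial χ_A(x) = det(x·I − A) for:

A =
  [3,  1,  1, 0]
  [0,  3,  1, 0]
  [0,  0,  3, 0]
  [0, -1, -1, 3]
x^4 - 12*x^3 + 54*x^2 - 108*x + 81

Expanding det(x·I − A) (e.g. by cofactor expansion or by noting that A is similar to its Jordan form J, which has the same characteristic polynomial as A) gives
  χ_A(x) = x^4 - 12*x^3 + 54*x^2 - 108*x + 81
which factors as (x - 3)^4. The eigenvalues (with algebraic multiplicities) are λ = 3 with multiplicity 4.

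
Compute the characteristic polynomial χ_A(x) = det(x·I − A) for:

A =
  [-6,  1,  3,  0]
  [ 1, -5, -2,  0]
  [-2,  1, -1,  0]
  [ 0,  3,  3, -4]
x^4 + 16*x^3 + 96*x^2 + 256*x + 256

Expanding det(x·I − A) (e.g. by cofactor expansion or by noting that A is similar to its Jordan form J, which has the same characteristic polynomial as A) gives
  χ_A(x) = x^4 + 16*x^3 + 96*x^2 + 256*x + 256
which factors as (x + 4)^4. The eigenvalues (with algebraic multiplicities) are λ = -4 with multiplicity 4.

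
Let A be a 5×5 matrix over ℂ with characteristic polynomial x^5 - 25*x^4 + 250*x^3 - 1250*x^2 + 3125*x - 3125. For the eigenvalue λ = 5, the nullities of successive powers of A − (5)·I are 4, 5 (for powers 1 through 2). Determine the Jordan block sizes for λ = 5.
Block sizes for λ = 5: [2, 1, 1, 1]

From the dimensions of kernels of powers, the number of Jordan blocks of size at least j is d_j − d_{j−1} where d_j = dim ker(N^j) (with d_0 = 0). Computing the differences gives [4, 1].
The number of blocks of size exactly k is (#blocks of size ≥ k) − (#blocks of size ≥ k + 1), so the partition is: 3 block(s) of size 1, 1 block(s) of size 2.
In nonincreasing order the block sizes are [2, 1, 1, 1].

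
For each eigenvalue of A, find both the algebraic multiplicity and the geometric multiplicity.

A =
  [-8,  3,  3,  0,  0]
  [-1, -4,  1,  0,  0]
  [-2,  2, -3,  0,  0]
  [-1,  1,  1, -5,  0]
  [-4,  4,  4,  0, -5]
λ = -5: alg = 5, geom = 4

Step 1 — factor the characteristic polynomial to read off the algebraic multiplicities:
  χ_A(x) = (x + 5)^5

Step 2 — compute geometric multiplicities via the rank-nullity identity g(λ) = n − rank(A − λI):
  rank(A − (-5)·I) = 1, so dim ker(A − (-5)·I) = n − 1 = 4

Summary:
  λ = -5: algebraic multiplicity = 5, geometric multiplicity = 4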